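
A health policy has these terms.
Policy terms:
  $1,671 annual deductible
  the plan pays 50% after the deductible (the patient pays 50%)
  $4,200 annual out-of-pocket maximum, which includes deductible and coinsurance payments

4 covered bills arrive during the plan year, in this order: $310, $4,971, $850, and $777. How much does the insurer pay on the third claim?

$425

Bill 1, $310: fully absorbed by the deductible. Patient pays $310; OOP now $310. Plan pays $310 − $310 = $0.
Bill 2, $4,971: $1,361 finishes the deductible; $3,610 goes to coinsurance; patient's 50% is $1,805. Patient owes $3,166 (running OOP $3,476). Plan pays $4,971 − $3,166 = $1,805.
Bill 3, $850: 50% coinsurance on $850 = $425. Cost to patient: $425. OOP to date $3,901. Insurer: $850 − $425 = $425.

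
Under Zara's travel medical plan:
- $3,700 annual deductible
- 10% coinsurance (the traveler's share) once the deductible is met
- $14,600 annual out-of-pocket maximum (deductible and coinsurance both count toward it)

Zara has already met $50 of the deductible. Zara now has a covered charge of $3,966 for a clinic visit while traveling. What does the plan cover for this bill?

Deductible still to meet: $3,700 − $50 = $3,650.
The remaining $316 (= $3,966 − $3,650) moves to coinsurance.
10% of $316 = $31.60 falls to the traveler.
So the traveler owes $3,650 + $31.60 = $3,681.60 before any cap.
Total out-of-pocket so far would be $50 + $3,681.60 = $3,731.60, below the $14,600 cap — no reduction.
The plan picks up $3,966 − $3,681.60 = $284.40.

$284.40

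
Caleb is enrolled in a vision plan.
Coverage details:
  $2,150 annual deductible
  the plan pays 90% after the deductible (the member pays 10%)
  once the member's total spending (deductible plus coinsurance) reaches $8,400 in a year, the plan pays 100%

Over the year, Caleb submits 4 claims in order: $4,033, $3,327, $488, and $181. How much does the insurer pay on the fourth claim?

$162.90

Claim 1 — $4,033: $2,150 finishes the deductible; $1,883 goes to coinsurance; 10% of $1,883 = $188.30. Member pays $2,338.30; OOP now $2,338.30. Plan pays $4,033 − $2,338.30 = $1,694.70.
Claim 2 — $3,327: deductible met; 10% of $3,327 = $332.70. Member owes $332.70 (running OOP $2,671). Plan pays $3,327 − $332.70 = $2,994.30.
Claim 3 — $488: 10% coinsurance on $488 = $48.80. Member owes $48.80 (running OOP $2,719.80). Insurer: $488 − $48.80 = $439.20.
Claim 4 — $181: deductible met; 10% of $181 = $18.10. Cost to member: $18.10. OOP to date $2,737.90. Plan pays $181 − $18.10 = $162.90.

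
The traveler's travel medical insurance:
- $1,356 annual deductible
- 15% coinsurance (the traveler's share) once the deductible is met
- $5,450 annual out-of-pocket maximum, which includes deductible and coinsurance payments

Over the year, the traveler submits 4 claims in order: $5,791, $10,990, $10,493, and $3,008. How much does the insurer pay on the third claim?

#1 ($5,791): $1,356 finishes the deductible; $4,435 goes to coinsurance; coinsurance $4,435 × 15% = $665.25. Traveler pays $2,021.25; OOP now $2,021.25. Insurer: $5,791 − $2,021.25 = $3,769.75.
#2 ($10,990): deductible already satisfied, so traveler's share is 15% × $10,990 = $1,648.50. Traveler pays $1,648.50; OOP now $3,669.75. Insurer: $10,990 − $1,648.50 = $9,341.50.
#3 ($10,493): deductible met; 15% of $10,493 = $1,573.95. Traveler pays $1,573.95; OOP now $5,243.70. Plan pays $10,493 − $1,573.95 = $8,919.05.

$8,919.05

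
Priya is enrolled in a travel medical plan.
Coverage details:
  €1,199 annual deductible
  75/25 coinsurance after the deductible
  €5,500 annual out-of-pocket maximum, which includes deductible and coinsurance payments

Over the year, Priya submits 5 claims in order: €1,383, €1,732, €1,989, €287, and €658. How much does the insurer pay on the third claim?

€1,491.75

#1 (€1,383): €1,199 finishes the deductible; €184 goes to coinsurance; traveler's 25% is €46. Cost to traveler: €1,245. OOP to date €1,245. Insurer: €1,383 − €1,245 = €138.
#2 (€1,732): deductible already satisfied, so traveler's share is 25% × €1,732 = €433. Cost to traveler: €433. OOP to date €1,678. Plan pays €1,732 − €433 = €1,299.
#3 (€1,989): deductible already satisfied, so traveler's share is 25% × €1,989 = €497.25. Traveler pays €497.25; OOP now €2,175.25. Insurer: €1,989 − €497.25 = €1,491.75.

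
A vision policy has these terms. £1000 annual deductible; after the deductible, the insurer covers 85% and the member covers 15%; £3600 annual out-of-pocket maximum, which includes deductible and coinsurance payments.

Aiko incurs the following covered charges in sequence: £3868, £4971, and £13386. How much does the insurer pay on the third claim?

Claim 1 (£3868): £1000 finishes the deductible; £2868 goes to coinsurance; 15% of £2868 = £430.20. Cost to member: £1430.20. OOP to date £1430.20. Plan pays £3868 − £1430.20 = £2437.80.
Claim 2 (£4971): 15% coinsurance on £4971 = £745.65. Member owes £745.65 (running OOP £2175.85). Plan pays £4971 − £745.65 = £4225.35.
Claim 3 (£13386): deductible already satisfied, so member's share is 15% × £13386 = £2007.90. That would push OOP to £4183.75, over the £3600 cap, so member pays £3600 − £2175.85 = £1424.15. Insurer: £13386 − £1424.15 = £11961.85.

£11961.85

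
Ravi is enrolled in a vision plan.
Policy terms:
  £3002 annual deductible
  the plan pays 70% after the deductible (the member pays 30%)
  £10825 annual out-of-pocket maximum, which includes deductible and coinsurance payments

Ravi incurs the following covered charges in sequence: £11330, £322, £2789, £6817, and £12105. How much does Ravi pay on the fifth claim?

£2346.20

Claim 1 (£11330): £3002 finishes the deductible; £8328 goes to coinsurance; member's 30% is £2498.40. Member pays £5500.40; OOP now £5500.40.
Claim 2 (£322): deductible met; 30% of £322 = £96.60. Member owes £96.60 (running OOP £5597).
Claim 3 (£2789): deductible already satisfied, so member's share is 30% × £2789 = £836.70. Member owes £836.70 (running OOP £6433.70).
Claim 4 (£6817): deductible met; 30% of £6817 = £2045.10. Member pays £2045.10; OOP now £8478.80.
Claim 5 (£12105): deductible met; 30% of £12105 = £3631.50. Adding that to £8478.80 gives £12110.30, past the £10825 cap; member pays only £10825 − £8478.80 = £2346.20.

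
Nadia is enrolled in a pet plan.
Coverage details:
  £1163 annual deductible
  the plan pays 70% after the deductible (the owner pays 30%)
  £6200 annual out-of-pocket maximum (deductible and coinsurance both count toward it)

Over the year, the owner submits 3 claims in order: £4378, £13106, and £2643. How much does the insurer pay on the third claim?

Claim 1 (£4378): £1163 finishes the deductible; £3215 goes to coinsurance; coinsurance £3215 × 30% = £964.50. Cost to owner: £2127.50. OOP to date £2127.50. Plan pays £4378 − £2127.50 = £2250.50.
Claim 2 (£13106): deductible already satisfied, so owner's share is 30% × £13106 = £3931.80. Owner owes £3931.80 (running OOP £6059.30). Insurer: £13106 − £3931.80 = £9174.20.
Claim 3 (£2643): deductible already satisfied, so owner's share is 30% × £2643 = £792.90. That would push OOP to £6852.20, over the £6200 cap, so owner pays £6200 − £6059.30 = £140.70. Plan pays £2643 − £140.70 = £2502.30.

£2502.30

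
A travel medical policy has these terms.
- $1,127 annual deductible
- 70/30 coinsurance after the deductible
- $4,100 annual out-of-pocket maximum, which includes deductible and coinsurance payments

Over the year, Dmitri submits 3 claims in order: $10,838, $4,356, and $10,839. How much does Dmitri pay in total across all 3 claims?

Claim 1 ($10,838): $1,127 to deductible, leaving $9,711; traveler's 30% is $2,913.30. Traveler pays $4,040.30; OOP now $4,040.30.
Claim 2 ($4,356): 30% coinsurance on $4,356 = $1,306.80. Adding that to $4,040.30 gives $5,347.10, past the $4,100 cap; traveler pays only $4,100 − $4,040.30 = $59.70.
Claim 3 ($10,839): deductible already satisfied, so traveler's share is 30% × $10,839 = $3,251.70. That would push OOP to $7,351.70, over the $4,100 cap, so traveler pays $4,100 − $4,100 = $0.
Summing the traveler's payments: $4,040.30 + $59.70 + $0 = $4,100.

$4,100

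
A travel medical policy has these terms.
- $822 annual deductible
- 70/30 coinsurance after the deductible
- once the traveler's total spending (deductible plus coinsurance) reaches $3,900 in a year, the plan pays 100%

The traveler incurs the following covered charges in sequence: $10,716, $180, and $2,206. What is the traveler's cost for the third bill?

Claim 1 ($10,716): deductible takes $822, $9,894 remains; coinsurance $9,894 × 30% = $2,968.20. Traveler pays $3,790.20; OOP now $3,790.20.
Claim 2 ($180): deductible already satisfied, so traveler's share is 30% × $180 = $54. Traveler owes $54 (running OOP $3,844.20).
Claim 3 ($2,206): deductible met; 30% of $2,206 = $661.80. That would push OOP to $4,506, over the $3,900 cap, so traveler pays $3,900 − $3,844.20 = $55.80.

$55.80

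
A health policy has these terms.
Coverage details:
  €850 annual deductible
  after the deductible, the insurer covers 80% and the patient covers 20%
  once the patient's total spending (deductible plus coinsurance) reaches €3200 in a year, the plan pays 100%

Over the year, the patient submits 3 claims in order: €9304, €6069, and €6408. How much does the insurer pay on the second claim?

€5409.80

#1 (€9304): deductible takes €850, €8454 remains; coinsurance €8454 × 20% = €1690.80. Patient pays €2540.80; OOP now €2540.80. Plan pays €9304 − €2540.80 = €6763.20.
#2 (€6069): deductible already satisfied, so patient's share is 20% × €6069 = €1213.80. OOP would hit €3754.60 > €3200, so the cap limits the patient to €3200 − €2540.80 = €659.20. Plan pays €6069 − €659.20 = €5409.80.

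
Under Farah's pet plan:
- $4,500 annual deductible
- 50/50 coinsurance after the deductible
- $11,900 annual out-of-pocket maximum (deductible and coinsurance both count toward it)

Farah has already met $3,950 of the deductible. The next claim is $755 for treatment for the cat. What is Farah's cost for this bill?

$652.50

Deductible still to meet: $4,500 − $3,950 = $550.
The remaining $205 (= $755 − $550) moves to coinsurance.
50% of $205 = $102.50 falls to the owner.
Owner responsibility before any cap: $550 + $102.50 = $652.50.
Total out-of-pocket so far would be $3,950 + $652.50 = $4,602.50, below the $11,900 cap — no reduction.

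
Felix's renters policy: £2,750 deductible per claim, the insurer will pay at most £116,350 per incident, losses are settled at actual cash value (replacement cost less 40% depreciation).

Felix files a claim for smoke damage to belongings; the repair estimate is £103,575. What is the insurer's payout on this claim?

Actual cash value after 40% depreciation: £103,575 × 60% = £62,145.
Subtract the deductible: £62,145 − £2,750 = £59,395.
£59,395 ≤ £116,350, so the limit doesn't bind; insurer pays £59,395.

£59,395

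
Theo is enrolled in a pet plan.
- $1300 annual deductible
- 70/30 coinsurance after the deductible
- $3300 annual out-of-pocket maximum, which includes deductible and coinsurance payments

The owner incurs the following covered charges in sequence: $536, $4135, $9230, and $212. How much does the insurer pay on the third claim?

Bill 1, $536: entire amount goes to the deductible. Cost to owner: $536. OOP to date $536. Insurer: $536 − $536 = $0.
Bill 2, $4135: $764 finishes the deductible; $3371 goes to coinsurance; coinsurance $3371 × 30% = $1011.30. Cost to owner: $1775.30. OOP to date $2311.30. Insurer: $4135 − $1775.30 = $2359.70.
Bill 3, $9230: deductible already satisfied, so owner's share is 30% × $9230 = $2769. Adding that to $2311.30 gives $5080.30, past the $3300 cap; owner pays only $3300 − $2311.30 = $988.70. Plan pays $9230 − $988.70 = $8241.30.

$8241.30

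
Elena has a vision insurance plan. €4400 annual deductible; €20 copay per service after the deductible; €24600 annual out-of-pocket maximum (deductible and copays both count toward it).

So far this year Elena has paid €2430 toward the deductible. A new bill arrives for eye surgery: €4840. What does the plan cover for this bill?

Deductible still to meet: €4400 − €2430 = €1970.
After the €1970 deductible portion, €4840 − €1970 = €2870 is subject to the copay.
Copay on this service: €20.
Member responsibility before any cap: €1970 + €20 = €1990.
Cumulative spending €2430 + €1990 = €4420 stays under the €24600 maximum.
The plan picks up €4840 − €1990 = €2850.

€2850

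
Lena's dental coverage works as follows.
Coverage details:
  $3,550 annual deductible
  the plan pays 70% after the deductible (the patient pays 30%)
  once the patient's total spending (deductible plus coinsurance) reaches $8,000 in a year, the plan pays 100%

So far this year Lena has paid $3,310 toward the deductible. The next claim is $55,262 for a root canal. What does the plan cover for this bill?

$50,572

Deductible still to meet: $3,550 − $3,310 = $240.
The remaining $55,022 (= $55,262 − $240) moves to coinsurance.
30% of $55,022 = $16,506.60 falls to the patient.
Patient responsibility before any cap: $240 + $16,506.60 = $16,746.60.
Year-to-date out-of-pocket would reach $3,310 + $16,746.60 = $20,056.60, above the $8,000 maximum, so the patient pays only $8,000 − $3,310 = $4,690.
Insurer pays the balance: $55,262 − $4,690 = $50,572.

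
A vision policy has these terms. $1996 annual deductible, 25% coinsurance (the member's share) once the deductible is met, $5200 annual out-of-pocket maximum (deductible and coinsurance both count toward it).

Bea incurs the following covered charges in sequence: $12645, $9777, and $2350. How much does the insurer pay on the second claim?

$9235.25

Claim 1 ($12645): deductible takes $1996, $10649 remains; coinsurance $10649 × 25% = $2662.25. Member pays $4658.25; OOP now $4658.25. Insurer: $12645 − $4658.25 = $7986.75.
Claim 2 ($9777): deductible met; 25% of $9777 = $2444.25. OOP would hit $7102.50 > $5200, so the cap limits the member to $5200 − $4658.25 = $541.75. Plan pays $9777 − $541.75 = $9235.25.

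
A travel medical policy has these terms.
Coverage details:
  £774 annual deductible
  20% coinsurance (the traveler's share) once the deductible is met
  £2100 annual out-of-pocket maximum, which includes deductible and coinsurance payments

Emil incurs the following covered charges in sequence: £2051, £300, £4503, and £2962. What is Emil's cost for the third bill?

Claim 1 — £2051: deductible takes £774, £1277 remains; 20% of £1277 = £255.40. Cost to traveler: £1029.40. OOP to date £1029.40.
Claim 2 — £300: 20% coinsurance on £300 = £60. Cost to traveler: £60. OOP to date £1089.40.
Claim 3 — £4503: deductible met; 20% of £4503 = £900.60. Traveler pays £900.60; OOP now £1990.

£900.60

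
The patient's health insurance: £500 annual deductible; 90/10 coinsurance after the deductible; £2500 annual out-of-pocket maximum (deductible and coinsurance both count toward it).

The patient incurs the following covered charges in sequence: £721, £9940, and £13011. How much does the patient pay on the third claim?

£983.90

Claim 1 — £721: £500 finishes the deductible; £221 goes to coinsurance; patient's 10% is £22.10. Patient owes £522.10 (running OOP £522.10).
Claim 2 — £9940: deductible met; 10% of £9940 = £994. Patient owes £994 (running OOP £1516.10).
Claim 3 — £13011: deductible met; 10% of £13011 = £1301.10. That would push OOP to £2817.20, over the £2500 cap, so patient pays £2500 − £1516.10 = £983.90.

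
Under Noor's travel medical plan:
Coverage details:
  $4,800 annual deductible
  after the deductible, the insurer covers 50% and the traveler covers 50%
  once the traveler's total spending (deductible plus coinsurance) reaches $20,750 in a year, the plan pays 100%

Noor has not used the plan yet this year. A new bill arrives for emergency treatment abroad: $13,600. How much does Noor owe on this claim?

$9,200

Nothing has been paid toward the $4,800 deductible, so the first $4,800 of this charge is applied there.
The remaining $8,800 (= $13,600 − $4,800) moves to coinsurance.
Traveler's 50% share of $8,800 is $4,400.
Traveler responsibility before any cap: $4,800 + $4,400 = $9,200.
Total out-of-pocket so far would be $0 + $9,200 = $9,200, below the $20,750 cap — no reduction.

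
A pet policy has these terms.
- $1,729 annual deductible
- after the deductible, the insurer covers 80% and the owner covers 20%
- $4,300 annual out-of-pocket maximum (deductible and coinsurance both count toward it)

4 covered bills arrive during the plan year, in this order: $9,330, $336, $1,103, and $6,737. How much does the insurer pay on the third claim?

Claim 1 ($9,330): deductible takes $1,729, $7,601 remains; coinsurance $7,601 × 20% = $1,520.20. Owner pays $3,249.20; OOP now $3,249.20. Plan pays $9,330 − $3,249.20 = $6,080.80.
Claim 2 ($336): 20% coinsurance on $336 = $67.20. Owner pays $67.20; OOP now $3,316.40. Plan pays $336 − $67.20 = $268.80.
Claim 3 ($1,103): deductible met; 20% of $1,103 = $220.60. Owner owes $220.60 (running OOP $3,537). Plan pays $1,103 − $220.60 = $882.40.

$882.40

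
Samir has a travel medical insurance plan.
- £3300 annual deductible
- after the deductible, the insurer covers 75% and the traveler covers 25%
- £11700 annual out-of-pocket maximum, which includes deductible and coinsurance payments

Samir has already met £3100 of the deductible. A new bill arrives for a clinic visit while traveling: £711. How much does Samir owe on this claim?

£3100 of the £3300 deductible is already met, leaving £200.
That leaves £711 − £200 = £511 for coinsurance.
Traveler's 25% share of £511 is £127.75.
Traveler responsibility before any cap: £200 + £127.75 = £327.75.
Total out-of-pocket so far would be £3100 + £327.75 = £3427.75, below the £11700 cap — no reduction.

£327.75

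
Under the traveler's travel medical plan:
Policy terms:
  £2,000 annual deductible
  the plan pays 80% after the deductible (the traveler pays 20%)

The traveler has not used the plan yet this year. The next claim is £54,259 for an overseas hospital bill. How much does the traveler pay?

£12,451.80

The full £2,000 deductible is still open; £2,000 of this bill applies to it.
That leaves £54,259 − £2,000 = £52,259 for coinsurance.
Traveler's 20% share of £52,259 is £10,451.80.
That puts the traveler's cost at £2,000 + £10,451.80 = £12,451.80.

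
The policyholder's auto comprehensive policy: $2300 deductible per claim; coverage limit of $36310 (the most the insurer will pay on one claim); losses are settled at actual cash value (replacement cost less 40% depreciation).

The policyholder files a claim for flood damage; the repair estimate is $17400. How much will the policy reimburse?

At 40% depreciation, ACV = $17400 − $6960 = $10440.
Less the $2300 deductible: $10440 − $2300 = $8140.
$8140 is within the $36310 limit, so the insurer pays $8140.

$8140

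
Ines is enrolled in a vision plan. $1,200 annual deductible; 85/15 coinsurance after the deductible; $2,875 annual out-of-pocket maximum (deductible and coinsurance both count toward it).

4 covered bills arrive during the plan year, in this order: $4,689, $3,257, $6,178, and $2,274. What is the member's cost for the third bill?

Bill 1, $4,689: $1,200 to deductible, leaving $3,489; member's 15% is $523.35. Member owes $1,723.35 (running OOP $1,723.35).
Bill 2, $3,257: deductible met; 15% of $3,257 = $488.55. Member owes $488.55 (running OOP $2,211.90).
Bill 3, $6,178: deductible already satisfied, so member's share is 15% × $6,178 = $926.70. That would push OOP to $3,138.60, over the $2,875 cap, so member pays $2,875 − $2,211.90 = $663.10.

$663.10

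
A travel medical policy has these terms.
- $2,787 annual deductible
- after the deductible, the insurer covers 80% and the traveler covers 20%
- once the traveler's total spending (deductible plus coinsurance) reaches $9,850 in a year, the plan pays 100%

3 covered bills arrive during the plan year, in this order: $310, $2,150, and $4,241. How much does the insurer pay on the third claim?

$3,131.20

#1 ($310): fully absorbed by the deductible. Traveler owes $310 (running OOP $310). Insurer: $310 − $310 = $0.
#2 ($2,150): all of it applies to the deductible. Cost to traveler: $2,150. OOP to date $2,460. Plan pays $2,150 − $2,150 = $0.
#3 ($4,241): $327 to deductible, leaving $3,914; traveler's 20% is $782.80. Traveler owes $1,109.80 (running OOP $3,569.80). Insurer: $4,241 − $1,109.80 = $3,131.20.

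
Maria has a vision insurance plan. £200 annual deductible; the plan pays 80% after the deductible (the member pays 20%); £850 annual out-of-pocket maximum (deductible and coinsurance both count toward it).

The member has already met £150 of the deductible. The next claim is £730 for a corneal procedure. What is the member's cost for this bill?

Remaining deductible: £200 − £150 = £50.
After the £50 deductible portion, £730 − £50 = £680 is subject to coinsurance.
20% of £680 = £136 falls to the member.
Member responsibility before any cap: £50 + £136 = £186.
Cumulative spending £150 + £186 = £336 stays under the £850 maximum.

£186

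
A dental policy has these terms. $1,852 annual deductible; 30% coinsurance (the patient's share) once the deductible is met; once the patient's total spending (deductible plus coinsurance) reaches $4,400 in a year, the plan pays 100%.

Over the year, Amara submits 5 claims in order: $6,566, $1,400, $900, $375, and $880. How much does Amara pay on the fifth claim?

Claim 1 — $6,566: $1,852 finishes the deductible; $4,714 goes to coinsurance; patient's 30% is $1,414.20. Cost to patient: $3,266.20. OOP to date $3,266.20.
Claim 2 — $1,400: deductible already satisfied, so patient's share is 30% × $1,400 = $420. Cost to patient: $420. OOP to date $3,686.20.
Claim 3 — $900: deductible met; 30% of $900 = $270. Patient owes $270 (running OOP $3,956.20).
Claim 4 — $375: deductible already satisfied, so patient's share is 30% × $375 = $112.50. Patient pays $112.50; OOP now $4,068.70.
Claim 5 — $880: deductible already satisfied, so patient's share is 30% × $880 = $264. Patient pays $264; OOP now $4,332.70.

$264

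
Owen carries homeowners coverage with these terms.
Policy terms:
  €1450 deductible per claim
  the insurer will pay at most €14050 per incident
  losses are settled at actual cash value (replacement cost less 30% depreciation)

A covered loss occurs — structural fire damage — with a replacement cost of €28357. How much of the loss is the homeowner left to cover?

At 30% depreciation, ACV = €28357 − €8507.10 = €19849.90.
Subtract the deductible: €19849.90 − €1450 = €18399.90.
€18399.90 exceeds the €14050 limit, so the insurer pays the limit: €14050.
The homeowner bears the rest of the original loss: €28357 − €14050 = €14307.

€14307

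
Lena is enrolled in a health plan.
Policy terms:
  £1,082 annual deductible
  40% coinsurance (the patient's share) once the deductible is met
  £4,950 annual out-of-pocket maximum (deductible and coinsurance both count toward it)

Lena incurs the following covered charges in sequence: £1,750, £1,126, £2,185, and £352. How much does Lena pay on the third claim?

£874

Claim 1 (£1,750): deductible takes £1,082, £668 remains; 40% of £668 = £267.20. Patient pays £1,349.20; OOP now £1,349.20.
Claim 2 (£1,126): deductible already satisfied, so patient's share is 40% × £1,126 = £450.40. Patient owes £450.40 (running OOP £1,799.60).
Claim 3 (£2,185): 40% coinsurance on £2,185 = £874. Patient owes £874 (running OOP £2,673.60).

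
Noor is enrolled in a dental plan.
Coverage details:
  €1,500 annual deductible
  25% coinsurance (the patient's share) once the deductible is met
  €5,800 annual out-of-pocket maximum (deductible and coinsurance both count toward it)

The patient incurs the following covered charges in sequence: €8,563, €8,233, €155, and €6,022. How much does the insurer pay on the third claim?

Bill 1, €8,563: deductible takes €1,500, €7,063 remains; 25% of €7,063 = €1,765.75. Patient owes €3,265.75 (running OOP €3,265.75). Plan pays €8,563 − €3,265.75 = €5,297.25.
Bill 2, €8,233: deductible met; 25% of €8,233 = €2,058.25. Cost to patient: €2,058.25. OOP to date €5,324. Plan pays €8,233 − €2,058.25 = €6,174.75.
Bill 3, €155: 25% coinsurance on €155 = €38.75. Patient owes €38.75 (running OOP €5,362.75). Insurer: €155 − €38.75 = €116.25.

€116.25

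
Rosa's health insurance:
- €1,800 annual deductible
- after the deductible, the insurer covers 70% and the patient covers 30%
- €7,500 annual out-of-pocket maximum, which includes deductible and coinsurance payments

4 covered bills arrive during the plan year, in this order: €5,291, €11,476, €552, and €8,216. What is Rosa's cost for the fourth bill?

#1 (€5,291): €1,800 to deductible, leaving €3,491; coinsurance €3,491 × 30% = €1,047.30. Patient pays €2,847.30; OOP now €2,847.30.
#2 (€11,476): deductible met; 30% of €11,476 = €3,442.80. Cost to patient: €3,442.80. OOP to date €6,290.10.
#3 (€552): deductible already satisfied, so patient's share is 30% × €552 = €165.60. Patient pays €165.60; OOP now €6,455.70.
#4 (€8,216): 30% coinsurance on €8,216 = €2,464.80. OOP would hit €8,920.50 > €7,500, so the cap limits the patient to €7,500 − €6,455.70 = €1,044.30.

€1,044.30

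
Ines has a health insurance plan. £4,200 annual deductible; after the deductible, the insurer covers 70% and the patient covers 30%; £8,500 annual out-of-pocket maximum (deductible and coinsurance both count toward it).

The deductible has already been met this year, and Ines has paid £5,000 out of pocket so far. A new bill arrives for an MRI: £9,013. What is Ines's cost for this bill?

£2,703.90

The deductible is already satisfied, so the full bill goes to coinsurance.
30% of £9,013 = £2,703.90 falls to the patient.
Total out-of-pocket so far would be £5,000 + £2,703.90 = £7,703.90, below the £8,500 cap — no reduction.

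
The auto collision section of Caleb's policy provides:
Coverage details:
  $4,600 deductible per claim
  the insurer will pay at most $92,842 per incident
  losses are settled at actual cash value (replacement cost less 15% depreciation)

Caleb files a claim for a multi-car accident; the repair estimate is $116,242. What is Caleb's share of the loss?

$23,400

At 15% depreciation, ACV = $116,242 − $17,436.30 = $98,805.70.
After the deductible, $98,805.70 − $4,600 = $94,205.70 remains.
Since $94,205.70 > $92,842, the payout is capped at $92,842.
The driver bears the rest of the original loss: $116,242 − $92,842 = $23,400.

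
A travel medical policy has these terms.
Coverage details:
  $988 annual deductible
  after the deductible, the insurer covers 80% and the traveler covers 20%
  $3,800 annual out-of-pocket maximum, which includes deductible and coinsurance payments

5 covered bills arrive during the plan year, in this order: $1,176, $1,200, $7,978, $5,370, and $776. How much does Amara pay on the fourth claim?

Claim 1 ($1,176): deductible takes $988, $188 remains; coinsurance $188 × 20% = $37.60. Cost to traveler: $1,025.60. OOP to date $1,025.60.
Claim 2 ($1,200): deductible met; 20% of $1,200 = $240. Cost to traveler: $240. OOP to date $1,265.60.
Claim 3 ($7,978): deductible already satisfied, so traveler's share is 20% × $7,978 = $1,595.60. Cost to traveler: $1,595.60. OOP to date $2,861.20.
Claim 4 ($5,370): deductible already satisfied, so traveler's share is 20% × $5,370 = $1,074. That would push OOP to $3,935.20, over the $3,800 cap, so traveler pays $3,800 − $2,861.20 = $938.80.

$938.80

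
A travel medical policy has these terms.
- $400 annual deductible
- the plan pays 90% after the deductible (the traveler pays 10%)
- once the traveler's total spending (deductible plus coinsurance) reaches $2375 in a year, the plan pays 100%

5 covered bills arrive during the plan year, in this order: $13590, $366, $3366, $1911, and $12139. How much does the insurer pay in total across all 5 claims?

Claim 1 ($13590): $400 to deductible, leaving $13190; traveler's 10% is $1319. Traveler owes $1719 (running OOP $1719). Insurer: $13590 − $1719 = $11871.
Claim 2 ($366): 10% coinsurance on $366 = $36.60. Cost to traveler: $36.60. OOP to date $1755.60. Insurer: $366 − $36.60 = $329.40.
Claim 3 ($3366): deductible already satisfied, so traveler's share is 10% × $3366 = $336.60. Cost to traveler: $336.60. OOP to date $2092.20. Plan pays $3366 − $336.60 = $3029.40.
Claim 4 ($1911): 10% coinsurance on $1911 = $191.10. Traveler pays $191.10; OOP now $2283.30. Plan pays $1911 − $191.10 = $1719.90.
Claim 5 ($12139): 10% coinsurance on $12139 = $1213.90. That would push OOP to $3497.20, over the $2375 cap, so traveler pays $2375 − $2283.30 = $91.70. Plan pays $12139 − $91.70 = $12047.30.
Insurer total = bills − traveler's total = $31372 − $2375 = $28997.

$28997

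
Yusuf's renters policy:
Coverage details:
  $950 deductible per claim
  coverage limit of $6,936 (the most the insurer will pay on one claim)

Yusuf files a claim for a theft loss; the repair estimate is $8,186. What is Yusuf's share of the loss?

Less the $950 deductible: $8,186 − $950 = $7,236.
Since $7,236 > $6,936, the payout is capped at $6,936.
Tenant's share is the uncovered remainder: $8,186 − $6,936 = $1,250.

$1,250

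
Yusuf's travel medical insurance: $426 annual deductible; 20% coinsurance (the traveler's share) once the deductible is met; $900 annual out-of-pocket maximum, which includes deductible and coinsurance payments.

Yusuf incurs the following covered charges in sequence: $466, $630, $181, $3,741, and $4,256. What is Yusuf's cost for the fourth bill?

$303.80

#1 ($466): deductible takes $426, $40 remains; 20% of $40 = $8. Traveler owes $434 (running OOP $434).
#2 ($630): deductible already satisfied, so traveler's share is 20% × $630 = $126. Traveler owes $126 (running OOP $560).
#3 ($181): deductible already satisfied, so traveler's share is 20% × $181 = $36.20. Cost to traveler: $36.20. OOP to date $596.20.
#4 ($3,741): deductible already satisfied, so traveler's share is 20% × $3,741 = $748.20. Adding that to $596.20 gives $1,344.40, past the $900 cap; traveler pays only $900 − $596.20 = $303.80.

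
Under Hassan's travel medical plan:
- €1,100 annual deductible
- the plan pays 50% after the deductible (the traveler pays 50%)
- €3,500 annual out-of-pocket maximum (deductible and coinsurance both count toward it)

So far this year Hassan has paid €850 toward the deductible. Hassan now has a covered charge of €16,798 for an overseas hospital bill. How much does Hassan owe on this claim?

€850 of the €1,100 deductible is already met, leaving €250.
That leaves €16,798 − €250 = €16,548 for coinsurance.
Traveler's 50% share of €16,548 is €8,274.
Traveler responsibility before any cap: €250 + €8,274 = €8,524.
Year-to-date out-of-pocket would reach €850 + €8,524 = €9,374, above the €3,500 maximum, so the traveler pays only €3,500 − €850 = €2,650.

€2,650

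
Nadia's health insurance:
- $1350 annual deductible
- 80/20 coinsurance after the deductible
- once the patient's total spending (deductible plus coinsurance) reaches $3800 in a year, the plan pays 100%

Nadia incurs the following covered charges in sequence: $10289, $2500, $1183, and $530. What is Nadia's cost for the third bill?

Claim 1 ($10289): $1350 finishes the deductible; $8939 goes to coinsurance; patient's 20% is $1787.80. Cost to patient: $3137.80. OOP to date $3137.80.
Claim 2 ($2500): deductible already satisfied, so patient's share is 20% × $2500 = $500. Patient owes $500 (running OOP $3637.80).
Claim 3 ($1183): 20% coinsurance on $1183 = $236.60. That would push OOP to $3874.40, over the $3800 cap, so patient pays $3800 − $3637.80 = $162.20.

$162.20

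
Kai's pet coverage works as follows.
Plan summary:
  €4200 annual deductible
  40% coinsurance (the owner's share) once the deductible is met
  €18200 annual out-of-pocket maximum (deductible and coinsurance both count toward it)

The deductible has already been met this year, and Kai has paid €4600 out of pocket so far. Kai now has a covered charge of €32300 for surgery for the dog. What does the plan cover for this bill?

€19380

With the deductible met, the entire €32300 is subject to coinsurance.
Coinsurance: €32300 × 40% = €12920.
Total out-of-pocket so far would be €4600 + €12920 = €17520, below the €18200 cap — no reduction.
Insurer pays the balance: €32300 − €12920 = €19380.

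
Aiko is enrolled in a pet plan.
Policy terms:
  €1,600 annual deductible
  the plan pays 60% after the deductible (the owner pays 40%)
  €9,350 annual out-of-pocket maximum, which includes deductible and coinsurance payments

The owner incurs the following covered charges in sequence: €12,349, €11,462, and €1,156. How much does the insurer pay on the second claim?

Claim 1 (€12,349): €1,600 to deductible, leaving €10,749; coinsurance €10,749 × 40% = €4,299.60. Cost to owner: €5,899.60. OOP to date €5,899.60. Plan pays €12,349 − €5,899.60 = €6,449.40.
Claim 2 (€11,462): deductible met; 40% of €11,462 = €4,584.80. Adding that to €5,899.60 gives €10,484.40, past the €9,350 cap; owner pays only €9,350 − €5,899.60 = €3,450.40. Insurer: €11,462 − €3,450.40 = €8,011.60.

€8,011.60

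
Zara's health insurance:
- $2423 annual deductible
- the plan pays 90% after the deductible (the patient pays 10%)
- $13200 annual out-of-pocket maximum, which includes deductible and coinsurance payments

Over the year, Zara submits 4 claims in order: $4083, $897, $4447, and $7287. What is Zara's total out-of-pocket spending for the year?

$3852.10

Bill 1, $4083: $2423 finishes the deductible; $1660 goes to coinsurance; patient's 10% is $166. Patient owes $2589 (running OOP $2589).
Bill 2, $897: deductible already satisfied, so patient's share is 10% × $897 = $89.70. Cost to patient: $89.70. OOP to date $2678.70.
Bill 3, $4447: deductible met; 10% of $4447 = $444.70. Patient owes $444.70 (running OOP $3123.40).
Bill 4, $7287: deductible already satisfied, so patient's share is 10% × $7287 = $728.70. Cost to patient: $728.70. OOP to date $3852.10.
Total paid by the patient: $2589 + $89.70 + $444.70 + $728.70 = $3852.10.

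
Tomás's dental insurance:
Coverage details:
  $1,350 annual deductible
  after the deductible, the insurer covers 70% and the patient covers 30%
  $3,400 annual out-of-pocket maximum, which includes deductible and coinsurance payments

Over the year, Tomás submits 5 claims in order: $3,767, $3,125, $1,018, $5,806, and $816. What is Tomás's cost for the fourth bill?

Claim 1 — $3,767: $1,350 finishes the deductible; $2,417 goes to coinsurance; coinsurance $2,417 × 30% = $725.10. Patient owes $2,075.10 (running OOP $2,075.10).
Claim 2 — $3,125: deductible already satisfied, so patient's share is 30% × $3,125 = $937.50. Patient pays $937.50; OOP now $3,012.60.
Claim 3 — $1,018: deductible already satisfied, so patient's share is 30% × $1,018 = $305.40. Patient owes $305.40 (running OOP $3,318).
Claim 4 — $5,806: deductible already satisfied, so patient's share is 30% × $5,806 = $1,741.80. That would push OOP to $5,059.80, over the $3,400 cap, so patient pays $3,400 − $3,318 = $82.

$82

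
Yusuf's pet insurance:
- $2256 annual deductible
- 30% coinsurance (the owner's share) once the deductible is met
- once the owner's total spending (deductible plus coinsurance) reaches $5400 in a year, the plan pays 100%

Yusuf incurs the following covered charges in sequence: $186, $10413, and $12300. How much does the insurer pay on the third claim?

#1 ($186): entire amount goes to the deductible. Owner pays $186; OOP now $186. Insurer: $186 − $186 = $0.
#2 ($10413): $2070 finishes the deductible; $8343 goes to coinsurance; coinsurance $8343 × 30% = $2502.90. Owner pays $4572.90; OOP now $4758.90. Plan pays $10413 − $4572.90 = $5840.10.
#3 ($12300): 30% coinsurance on $12300 = $3690. Adding that to $4758.90 gives $8448.90, past the $5400 cap; owner pays only $5400 − $4758.90 = $641.10. Plan pays $12300 − $641.10 = $11658.90.

$11658.90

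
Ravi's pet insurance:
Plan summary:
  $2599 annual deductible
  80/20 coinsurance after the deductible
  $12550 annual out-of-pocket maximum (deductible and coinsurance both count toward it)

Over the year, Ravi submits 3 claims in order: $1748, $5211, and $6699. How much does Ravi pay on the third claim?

Claim 1 — $1748: entire amount goes to the deductible. Owner owes $1748 (running OOP $1748).
Claim 2 — $5211: deductible takes $851, $4360 remains; 20% of $4360 = $872. Owner owes $1723 (running OOP $3471).
Claim 3 — $6699: deductible met; 20% of $6699 = $1339.80. Owner pays $1339.80; OOP now $4810.80.

$1339.80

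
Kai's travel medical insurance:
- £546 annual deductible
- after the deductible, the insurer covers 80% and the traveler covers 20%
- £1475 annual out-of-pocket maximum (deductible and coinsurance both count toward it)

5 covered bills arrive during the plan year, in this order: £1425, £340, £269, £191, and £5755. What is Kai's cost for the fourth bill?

Claim 1 (£1425): deductible takes £546, £879 remains; coinsurance £879 × 20% = £175.80. Traveler owes £721.80 (running OOP £721.80).
Claim 2 (£340): 20% coinsurance on £340 = £68. Traveler owes £68 (running OOP £789.80).
Claim 3 (£269): 20% coinsurance on £269 = £53.80. Cost to traveler: £53.80. OOP to date £843.60.
Claim 4 (£191): deductible already satisfied, so traveler's share is 20% × £191 = £38.20. Cost to traveler: £38.20. OOP to date £881.80.

£38.20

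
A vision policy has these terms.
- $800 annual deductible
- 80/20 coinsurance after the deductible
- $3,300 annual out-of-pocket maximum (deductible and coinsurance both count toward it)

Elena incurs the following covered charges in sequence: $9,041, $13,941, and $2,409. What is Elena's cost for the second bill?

Bill 1, $9,041: $800 finishes the deductible; $8,241 goes to coinsurance; coinsurance $8,241 × 20% = $1,648.20. Member owes $2,448.20 (running OOP $2,448.20).
Bill 2, $13,941: deductible met; 20% of $13,941 = $2,788.20. That would push OOP to $5,236.40, over the $3,300 cap, so member pays $3,300 − $2,448.20 = $851.80.

$851.80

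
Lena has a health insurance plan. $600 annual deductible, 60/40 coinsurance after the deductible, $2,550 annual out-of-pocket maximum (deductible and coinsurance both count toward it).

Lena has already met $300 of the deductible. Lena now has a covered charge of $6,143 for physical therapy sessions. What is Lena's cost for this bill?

Deductible still to meet: $600 − $300 = $300.
That leaves $6,143 − $300 = $5,843 for coinsurance.
Coinsurance: $5,843 × 40% = $2,337.20.
So the patient owes $300 + $2,337.20 = $2,637.20 before any cap.
That would bring total out-of-pocket to $2,937.20, past the $2,550 cap. The patient is capped at $2,550 − $300 = $2,250 on this claim.

$2,250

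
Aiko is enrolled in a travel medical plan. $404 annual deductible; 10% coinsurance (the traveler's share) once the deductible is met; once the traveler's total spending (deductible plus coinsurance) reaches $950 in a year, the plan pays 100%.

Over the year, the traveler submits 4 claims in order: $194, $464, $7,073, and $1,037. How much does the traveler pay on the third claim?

#1 ($194): entire amount goes to the deductible. Traveler pays $194; OOP now $194.
#2 ($464): deductible takes $210, $254 remains; traveler's 10% is $25.40. Traveler owes $235.40 (running OOP $429.40).
#3 ($7,073): deductible met; 10% of $7,073 = $707.30. That would push OOP to $1,136.70, over the $950 cap, so traveler pays $950 − $429.40 = $520.60.

$520.60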